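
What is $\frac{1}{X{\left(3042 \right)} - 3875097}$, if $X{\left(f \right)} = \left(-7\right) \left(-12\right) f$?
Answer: $- \frac{1}{3619569} \approx -2.7628 \cdot 10^{-7}$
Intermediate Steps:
$X{\left(f \right)} = 84 f$
$\frac{1}{X{\left(3042 \right)} - 3875097} = \frac{1}{84 \cdot 3042 - 3875097} = \frac{1}{255528 - 3875097} = \frac{1}{-3619569} = - \frac{1}{3619569}$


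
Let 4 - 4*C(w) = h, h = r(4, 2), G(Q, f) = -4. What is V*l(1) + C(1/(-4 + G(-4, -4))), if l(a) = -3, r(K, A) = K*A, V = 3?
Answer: -10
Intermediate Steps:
r(K, A) = A*K
h = 8 (h = 2*4 = 8)
C(w) = -1 (C(w) = 1 - 1/4*8 = 1 - 2 = -1)
V*l(1) + C(1/(-4 + G(-4, -4))) = 3*(-3) - 1 = -9 - 1 = -10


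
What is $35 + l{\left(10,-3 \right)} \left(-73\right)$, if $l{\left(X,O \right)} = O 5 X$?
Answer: $10985$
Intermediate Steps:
$l{\left(X,O \right)} = 5 O X$
$35 + l{\left(10,-3 \right)} \left(-73\right) = 35 + 5 \left(-3\right) 10 \left(-73\right) = 35 - -10950 = 35 + 10950 = 10985$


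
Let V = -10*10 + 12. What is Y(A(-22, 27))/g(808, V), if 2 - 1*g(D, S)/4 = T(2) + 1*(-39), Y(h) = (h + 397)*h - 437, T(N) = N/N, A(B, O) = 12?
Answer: 4471/160 ≈ 27.944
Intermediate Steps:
T(N) = 1
V = -88 (V = -100 + 12 = -88)
Y(h) = -437 + h*(397 + h) (Y(h) = (397 + h)*h - 437 = h*(397 + h) - 437 = -437 + h*(397 + h))
g(D, S) = 160 (g(D, S) = 8 - 4*(1 + 1*(-39)) = 8 - 4*(1 - 39) = 8 - 4*(-38) = 8 + 152 = 160)
Y(A(-22, 27))/g(808, V) = (-437 + 12**2 + 397*12)/160 = (-437 + 144 + 4764)*(1/160) = 4471*(1/160) = 4471/160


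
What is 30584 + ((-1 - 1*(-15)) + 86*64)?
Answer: 36102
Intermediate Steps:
30584 + ((-1 - 1*(-15)) + 86*64) = 30584 + ((-1 + 15) + 5504) = 30584 + (14 + 5504) = 30584 + 5518 = 36102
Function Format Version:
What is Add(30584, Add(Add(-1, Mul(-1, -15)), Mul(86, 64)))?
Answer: 36102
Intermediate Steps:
Add(30584, Add(Add(-1, Mul(-1, -15)), Mul(86, 64))) = Add(30584, Add(Add(-1, 15), 5504)) = Add(30584, Add(14, 5504)) = Add(30584, 5518) = 36102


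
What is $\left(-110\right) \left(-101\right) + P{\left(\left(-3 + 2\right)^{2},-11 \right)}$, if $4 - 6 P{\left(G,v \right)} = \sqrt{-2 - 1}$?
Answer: $\frac{33332}{3} - \frac{i \sqrt{3}}{6} \approx 11111.0 - 0.28868 i$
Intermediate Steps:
$P{\left(G,v \right)} = \frac{2}{3} - \frac{i \sqrt{3}}{6}$ ($P{\left(G,v \right)} = \frac{2}{3} - \frac{\sqrt{-2 - 1}}{6} = \frac{2}{3} - \frac{\sqrt{-3}}{6} = \frac{2}{3} - \frac{i \sqrt{3}}{6}$)
$\left(-110\right) \left(-101\right) + P{\left(\left(-3 + 2\right)^{2},-11 \right)} = \left(-110\right) \left(-101\right) + \left(\frac{2}{3} - \frac{i \sqrt{3}}{6}\right) = 11110 + \left(\frac{2}{3} - \frac{i \sqrt{3}}{6}\right) = \frac{33332}{3} - \frac{i \sqrt{3}}{6}$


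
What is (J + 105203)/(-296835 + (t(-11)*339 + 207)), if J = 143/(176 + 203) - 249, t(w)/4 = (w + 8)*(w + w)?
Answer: -39777709/78503028 ≈ -0.50670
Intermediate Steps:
t(w) = 8*w*(8 + w) (t(w) = 4*((w + 8)*(w + w)) = 4*((8 + w)*(2*w)) = 4*(2*w*(8 + w)) = 8*w*(8 + w))
J = -94228/379 (J = 143/379 - 249 = -94228/379 ≈ -248.62)
(J + 105203)/(-296835 + (t(-11)*339 + 207)) = (-94228/379 + 105203)/(-296835 + ((8*(-11)*(8 - 11))*339 + 207)) = 39777709/(379*(-296835 + ((8*(-11)*(-3))*339 + 207))) = 39777709/(379*(-296835 + (264*339 + 207))) = 39777709/(379*(-296835 + (89496 + 207))) = 39777709/(379*(-296835 + 89703)) = (39777709/379)/(-207132) = (39777709/379)*(-1/207132) = -39777709/78503028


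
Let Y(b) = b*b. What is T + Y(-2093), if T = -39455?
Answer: 4341194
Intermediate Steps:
Y(b) = b²
T + Y(-2093) = -39455 + (-2093)² = -39455 + 4380649 = 4341194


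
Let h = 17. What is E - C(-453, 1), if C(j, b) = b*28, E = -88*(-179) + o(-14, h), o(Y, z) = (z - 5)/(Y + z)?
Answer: 15728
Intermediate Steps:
o(Y, z) = (-5 + z)/(Y + z)
E = 15756 (E = -88*(-179) + (-5 + 17)/(-14 + 17) = 15752 + 12/3 = 15752 + (⅓)*12 = 15752 + 4 = 15756)
C(j, b) = 28*b
E - C(-453, 1) = 15756 - 28 = 15728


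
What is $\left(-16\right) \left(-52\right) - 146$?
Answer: $686$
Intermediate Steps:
$\left(-16\right) \left(-52\right) - 146 = 832 - 146 = 686$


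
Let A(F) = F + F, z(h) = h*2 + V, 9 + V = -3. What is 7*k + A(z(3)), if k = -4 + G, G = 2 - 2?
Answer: -40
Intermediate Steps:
V = -12 (V = -9 - 3 = -12)
G = 0
z(h) = -12 + 2*h (z(h) = h*2 - 12 = 2*h - 12 = -12 + 2*h)
A(F) = 2*F
k = -4 (k = -4 + 0 = -4)
7*k + A(z(3)) = 7*(-4) + 2*(-12 + 2*3) = -28 + 2*(-12 + 6) = -28 + 2*(-6) = -28 - 12 = -40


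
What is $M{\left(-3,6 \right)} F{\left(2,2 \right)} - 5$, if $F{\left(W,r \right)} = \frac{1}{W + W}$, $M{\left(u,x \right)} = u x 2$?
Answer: $-14$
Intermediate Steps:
$M{\left(u,x \right)} = 2 u x$
$F{\left(W,r \right)} = \frac{1}{2 W}$
$M{\left(-3,6 \right)} F{\left(2,2 \right)} - 5 = 2 \left(-3\right) 6 \frac{1}{2 \cdot 2} - 5 = - 36 \cdot \frac{1}{2} \cdot \frac{1}{2} - 5 = \left(-36\right) \frac{1}{4} - 5 = -9 - 5 = -14$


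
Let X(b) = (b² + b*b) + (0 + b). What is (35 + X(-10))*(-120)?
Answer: -27000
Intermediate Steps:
X(b) = b + 2*b² (X(b) = (b² + b²) + b = 2*b² + b = b + 2*b²)
(35 + X(-10))*(-120) = (35 - 10*(1 + 2*(-10)))*(-120) = (35 - 10*(1 - 20))*(-120) = (35 - 10*(-19))*(-120) = (35 + 190)*(-120) = 225*(-120) = -27000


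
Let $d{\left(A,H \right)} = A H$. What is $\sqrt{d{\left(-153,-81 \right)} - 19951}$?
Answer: $i \sqrt{7558} \approx 86.937 i$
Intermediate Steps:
$\sqrt{d{\left(-153,-81 \right)} - 19951} = \sqrt{\left(-153\right) \left(-81\right) - 19951} = \sqrt{12393 - 19951} = \sqrt{-7558} = i \sqrt{7558}$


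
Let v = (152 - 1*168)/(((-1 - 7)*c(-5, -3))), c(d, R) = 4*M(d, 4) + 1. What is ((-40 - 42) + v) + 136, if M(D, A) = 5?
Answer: 1136/21 ≈ 54.095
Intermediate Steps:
c(d, R) = 21 (c(d, R) = 4*5 + 1 = 20 + 1 = 21)
v = 2/21 (v = (152 - 1*168)/(((-1 - 7)*21)) = (152 - 168)/((-8*21)) = -16/(-168) = -16*(-1/168) = 2/21 ≈ 0.095238)
((-40 - 42) + v) + 136 = ((-40 - 42) + 2/21) + 136 = (-82 + 2/21) + 136 = -1720/21 + 136 = 1136/21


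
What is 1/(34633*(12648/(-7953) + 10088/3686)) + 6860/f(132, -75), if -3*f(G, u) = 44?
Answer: -10289929906121/21999851324 ≈ -467.73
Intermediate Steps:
f(G, u) = -44/3 (f(G, u) = -1/3*44 = -44/3)
1/(34633*(12648/(-7953) + 10088/3686)) + 6860/f(132, -75) = 1/(34633*(12648/(-7953) + 10088/3686)) + 6860/(-44/3) = 1/(34633*(12648*(-1/7953) + 10088*(1/3686))) + 6860*(-3/44) = 1/(34633*(-4216/2651 + 52/19)) - 5145/11 = 1/(34633*(57748/50369)) - 5145/11 = (1/34633)*(50369/57748) - 5145/11 = 50369/1999986484 - 5145/11 = -10289929906121/21999851324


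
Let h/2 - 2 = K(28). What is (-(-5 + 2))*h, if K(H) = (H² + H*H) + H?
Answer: 9588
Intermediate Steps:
K(H) = H + 2*H² (K(H) = (H² + H²) + H = 2*H² + H = H + 2*H²)
h = 3196 (h = 4 + 2*(28*(1 + 2*28)) = 4 + 2*(28*(1 + 56)) = 4 + 2*(28*57) = 4 + 2*1596 = 4 + 3192 = 3196)
(-(-5 + 2))*h = -(-5 + 2)*3196 = -1*(-3)*3196 = 3*3196 = 9588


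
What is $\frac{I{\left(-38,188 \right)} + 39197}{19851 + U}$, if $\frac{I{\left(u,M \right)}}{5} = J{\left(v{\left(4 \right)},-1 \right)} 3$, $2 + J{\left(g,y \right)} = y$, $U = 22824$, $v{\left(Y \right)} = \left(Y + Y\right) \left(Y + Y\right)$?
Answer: $\frac{39152}{42675} \approx 0.91745$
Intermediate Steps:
$v{\left(Y \right)} = 4 Y^{2}$ ($v{\left(Y \right)} = 2 Y 2 Y = 4 Y^{2}$)
$J{\left(g,y \right)} = -2 + y$
$I{\left(u,M \right)} = -45$ ($I{\left(u,M \right)} = 5 \left(-2 - 1\right) 3 = 5 \left(\left(-3\right) 3\right) = 5 \left(-9\right) = -45$)
$\frac{I{\left(-38,188 \right)} + 39197}{19851 + U} = \frac{-45 + 39197}{19851 + 22824} = \frac{39152}{42675}$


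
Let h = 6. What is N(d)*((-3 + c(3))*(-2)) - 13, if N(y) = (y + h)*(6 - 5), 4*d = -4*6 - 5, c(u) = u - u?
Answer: -41/2 ≈ -20.500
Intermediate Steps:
c(u) = 0
d = -29/4 (d = (-4*6 - 5)/4 = (-24 - 5)/4 = (¼)*(-29) = -29/4 ≈ -7.2500)
N(y) = 6 + y (N(y) = (y + 6)*(6 - 5) = (6 + y)*1 = 6 + y)
N(d)*((-3 + c(3))*(-2)) - 13 = (6 - 29/4)*((-3 + 0)*(-2)) - 13 = -(-15)*(-2)/4 - 13 = -5/4*6 - 13 = -15/2 - 13 = -41/2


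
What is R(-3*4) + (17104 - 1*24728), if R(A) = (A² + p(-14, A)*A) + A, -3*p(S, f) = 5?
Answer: -7472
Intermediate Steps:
p(S, f) = -5/3 (p(S, f) = -⅓*5 = -5/3)
R(A) = A² - 2*A/3 (R(A) = (A² - 5*A/3) + A = A² - 2*A/3)
R(-3*4) + (17104 - 1*24728) = (-3*4)*(-2 + 3*(-3*4))/3 + (17104 - 1*24728) = (⅓)*(-12)*(-2 + 3*(-12)) + (17104 - 24728) = (⅓)*(-12)*(-2 - 36) - 7624 = (⅓)*(-12)*(-38) - 7624 = 152 - 7624 = -7472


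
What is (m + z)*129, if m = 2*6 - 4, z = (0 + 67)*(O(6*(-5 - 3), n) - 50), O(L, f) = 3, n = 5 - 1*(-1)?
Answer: -405189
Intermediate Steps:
n = 6 (n = 5 + 1 = 6)
z = -3149 (z = (0 + 67)*(3 - 50) = 67*(-47) = -3149)
m = 8 (m = 12 - 4 = 8)
(m + z)*129 = (8 - 3149)*129 = -3141*129 = -405189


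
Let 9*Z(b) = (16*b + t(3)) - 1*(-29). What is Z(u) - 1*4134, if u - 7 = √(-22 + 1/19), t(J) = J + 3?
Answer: -12353/3 + 16*I*√7923/171 ≈ -4117.7 + 8.3285*I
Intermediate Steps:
t(J) = 3 + J
u = 7 + I*√7923/19 (u = 7 + √(-22 + 1/19) = 7 + √(-417/19) = 7 + I*√7923/19 ≈ 7.0 + 4.6848*I)
Z(b) = 35/9 + 16*b/9 (Z(b) = ((16*b + (3 + 3)) - 1*(-29))/9 = ((16*b + 6) + 29)/9 = ((6 + 16*b) + 29)/9 = (35 + 16*b)/9 = 35/9 + 16*b/9)
Z(u) - 1*4134 = (35/9 + 16*(7 + I*√7923/19)/9) - 1*4134 = (35/9 + (112/9 + 16*I*√7923/171)) - 4134 = (49/3 + 16*I*√7923/171) - 4134 = -12353/3 + 16*I*√7923/171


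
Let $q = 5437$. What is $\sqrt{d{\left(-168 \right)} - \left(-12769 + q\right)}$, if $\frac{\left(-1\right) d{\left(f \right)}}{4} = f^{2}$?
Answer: $2 i \sqrt{26391} \approx 324.91 i$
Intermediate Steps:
$d{\left(f \right)} = - 4 f^{2}$
$\sqrt{d{\left(-168 \right)} - \left(-12769 + q\right)} = \sqrt{- 4 \left(-168\right)^{2} + \left(\left(-113\right)^{2} - 5437\right)} = \sqrt{\left(-4\right) 28224 + \left(12769 - 5437\right)} = \sqrt{-112896 + 7332} = \sqrt{-105564} = 2 i \sqrt{26391}$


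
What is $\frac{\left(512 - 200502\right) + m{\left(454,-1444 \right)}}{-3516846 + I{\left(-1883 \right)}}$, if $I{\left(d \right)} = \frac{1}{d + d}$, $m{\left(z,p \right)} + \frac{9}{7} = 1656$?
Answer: $\frac{746930686}{13244442037} \approx 0.056396$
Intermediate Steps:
$m{\left(z,p \right)} = \frac{11583}{7}$ ($m{\left(z,p \right)} = - \frac{9}{7} + 1656 = \frac{11583}{7}$)
$I{\left(d \right)} = \frac{1}{2 d}$
$\frac{\left(512 - 200502\right) + m{\left(454,-1444 \right)}}{-3516846 + I{\left(-1883 \right)}} = \frac{\left(512 - 200502\right) + \frac{11583}{7}}{-3516846 + \frac{1}{2 \left(-1883\right)}} = \frac{\left(512 - 200502\right) + \frac{11583}{7}}{-3516846 + \frac{1}{2} \left(- \frac{1}{1883}\right)} = \frac{-199990 + \frac{11583}{7}}{-3516846 - \frac{1}{3766}} = - \frac{1388347}{7 \left(- \frac{13244442037}{3766}\right)} = \left(- \frac{1388347}{7}\right) \left(- \frac{3766}{13244442037}\right) = \frac{746930686}{13244442037}$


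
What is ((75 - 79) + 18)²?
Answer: 196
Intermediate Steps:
((75 - 79) + 18)² = (-4 + 18)² = 14² = 196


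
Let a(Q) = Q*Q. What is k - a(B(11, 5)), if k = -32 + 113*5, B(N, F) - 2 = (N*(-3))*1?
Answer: -428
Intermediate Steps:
B(N, F) = 2 - 3*N (B(N, F) = 2 + (N*(-3))*1 = 2 - 3*N*1 = 2 - 3*N)
k = 533 (k = -32 + 565 = 533)
a(Q) = Q**2
k - a(B(11, 5)) = 533 - (2 - 3*11)**2 = 533 - (2 - 33)**2 = 533 - 1*(-31)**2 = 533 - 1*961 = 533 - 961 = -428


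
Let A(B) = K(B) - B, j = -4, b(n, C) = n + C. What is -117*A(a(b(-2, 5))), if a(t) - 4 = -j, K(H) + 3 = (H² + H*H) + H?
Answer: -14625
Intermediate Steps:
K(H) = -3 + H + 2*H² (K(H) = -3 + ((H² + H*H) + H) = -3 + ((H² + H²) + H) = -3 + (2*H² + H) = -3 + (H + 2*H²) = -3 + H + 2*H²)
b(n, C) = C + n
a(t) = 8 (a(t) = 4 - 1*(-4) = 4 + 4 = 8)
A(B) = -3 + 2*B² (A(B) = (-3 + B + 2*B²) - B = -3 + 2*B²)
-117*A(a(b(-2, 5))) = -117*(-3 + 2*8²) = -117*(-3 + 2*64) = -117*(-3 + 128) = -117*125 = -14625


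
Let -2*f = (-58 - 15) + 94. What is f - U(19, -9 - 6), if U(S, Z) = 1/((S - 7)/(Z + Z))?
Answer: -8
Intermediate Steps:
f = -21/2 (f = -((-58 - 15) + 94)/2 = -(-73 + 94)/2 = -1/2*21 = -21/2 ≈ -10.500)
U(S, Z) = 2*Z/(-7 + S) (U(S, Z) = 1/((-7 + S)/((2*Z))) = 1/((-7 + S)*(1/(2*Z))) = 1/((-7 + S)/(2*Z)) = 2*Z/(-7 + S))
f - U(19, -9 - 6) = -21/2 - 2*(-9 - 6)/(-7 + 19) = -21/2 - 2*(-15)/12 = -21/2 - 1*(-5/2) = -21/2 + 5/2 = -8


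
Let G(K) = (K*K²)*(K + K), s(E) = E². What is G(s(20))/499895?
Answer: 10240000000/99979 ≈ 1.0242e+5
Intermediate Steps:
G(K) = 2*K⁴ (G(K) = K³*(2*K) = 2*K⁴)
G(s(20))/499895 = (2*(20²)⁴)/499895 = (2*400⁴)*(1/499895) = (2*25600000000)*(1/499895) = 51200000000*(1/499895) = 10240000000/99979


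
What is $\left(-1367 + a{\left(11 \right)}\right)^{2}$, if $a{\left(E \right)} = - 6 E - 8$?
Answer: $2076481$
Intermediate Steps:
$a{\left(E \right)} = -8 - 6 E$
$\left(-1367 + a{\left(11 \right)}\right)^{2} = \left(-1367 - 74\right)^{2} = \left(-1441\right)^{2} = 2076481$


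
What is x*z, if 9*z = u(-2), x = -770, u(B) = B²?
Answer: -3080/9 ≈ -342.22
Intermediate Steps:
z = 4/9 (z = (⅑)*(-2)² = (⅑)*4 = 4/9 ≈ 0.44444)
x*z = -770*4/9 = -3080/9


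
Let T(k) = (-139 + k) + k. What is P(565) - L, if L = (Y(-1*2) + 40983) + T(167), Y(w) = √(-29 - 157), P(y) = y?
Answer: -40613 - I*√186 ≈ -40613.0 - 13.638*I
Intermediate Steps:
T(k) = -139 + 2*k
Y(w) = I*√186 (Y(w) = √(-186) = I*√186)
L = 41178 + I*√186 (L = (I*√186 + 40983) + (-139 + 2*167) = (40983 + I*√186) + (-139 + 334) = (40983 + I*√186) + 195 = 41178 + I*√186 ≈ 41178.0 + 13.638*I)
P(565) - L = 565 - (41178 + I*√186) = 565 + (-41178 - I*√186) = -40613 - I*√186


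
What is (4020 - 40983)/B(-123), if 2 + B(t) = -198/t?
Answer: 1515483/16 ≈ 94718.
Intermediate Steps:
B(t) = -2 - 198/t
(4020 - 40983)/B(-123) = (4020 - 40983)/(-2 - 198/(-123)) = -36963/(-2 - 198*(-1/123)) = -36963/(-2 + 66/41) = -36963/(-16/41) = -36963*(-41/16) = 1515483/16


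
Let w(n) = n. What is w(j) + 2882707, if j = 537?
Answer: 2883244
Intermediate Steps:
w(j) + 2882707 = 537 + 2882707 = 2883244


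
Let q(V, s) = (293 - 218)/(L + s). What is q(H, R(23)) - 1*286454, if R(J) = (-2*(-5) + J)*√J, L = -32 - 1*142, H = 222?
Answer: -166431224/581 - 275*√23/581 ≈ -2.8646e+5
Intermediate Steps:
L = -174 (L = -32 - 142 = -174)
R(J) = √J*(10 + J) (R(J) = (10 + J)*√J = √J*(10 + J))
q(V, s) = 75/(-174 + s) (q(V, s) = (293 - 218)/(-174 + s) = 75/(-174 + s))
q(H, R(23)) - 1*286454 = 75/(-174 + √23*(10 + 23)) - 1*286454 = 75/(-174 + √23*33) - 286454 = 75/(-174 + 33*√23) - 286454 = -286454 + 75/(-174 + 33*√23)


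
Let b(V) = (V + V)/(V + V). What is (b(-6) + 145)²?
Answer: 21316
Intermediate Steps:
b(V) = 1 (b(V) = (2*V)/((2*V)) = (2*V)*(1/(2*V)) = 1)
(b(-6) + 145)² = (1 + 145)² = 146² = 21316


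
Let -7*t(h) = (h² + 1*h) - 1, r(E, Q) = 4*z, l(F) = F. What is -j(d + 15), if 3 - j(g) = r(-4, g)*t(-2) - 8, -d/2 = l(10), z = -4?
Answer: -61/7 ≈ -8.7143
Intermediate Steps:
r(E, Q) = -16 (r(E, Q) = 4*(-4) = -16)
t(h) = ⅐ - h/7 - h²/7 (t(h) = -((h² + 1*h) - 1)/7 = -((h² + h) - 1)/7 = -((h + h²) - 1)/7 = -(-1 + h + h²)/7 = ⅐ - h/7 - h²/7)
d = -20 (d = -2*10 = -20)
j(g) = 61/7 (j(g) = 3 - (-16*(⅐ - ⅐*(-2) - ⅐*(-2)²) - 8) = 3 - (-16*(⅐ + 2/7 - ⅐*4) - 8) = 3 - (-16*(⅐ + 2/7 - 4/7) - 8) = 3 - (-16*(-⅐) - 8) = 3 - (16/7 - 8) = 3 - 1*(-40/7) = 3 + 40/7 = 61/7)
-j(d + 15) = -1*61/7 = -61/7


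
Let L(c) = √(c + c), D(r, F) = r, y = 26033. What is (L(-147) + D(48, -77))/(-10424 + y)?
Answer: 16/5203 + 7*I*√6/15609 ≈ 0.0030751 + 0.0010985*I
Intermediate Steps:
L(c) = √2*√c (L(c) = √(2*c) = √2*√c)
(L(-147) + D(48, -77))/(-10424 + y) = (√2*√(-147) + 48)/(-10424 + 26033) = (√2*(7*I*√3) + 48)/15609 = (7*I*√6 + 48)*(1/15609) = (48 + 7*I*√6)*(1/15609) = 16/5203 + 7*I*√6/15609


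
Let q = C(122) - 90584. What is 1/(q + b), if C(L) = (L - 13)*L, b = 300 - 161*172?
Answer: -1/104678 ≈ -9.5531e-6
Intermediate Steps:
b = -27392 (b = 300 - 27692 = -27392)
C(L) = L*(-13 + L) (C(L) = (-13 + L)*L = L*(-13 + L))
q = -77286 (q = 122*(-13 + 122) - 90584 = 122*109 - 90584 = 13298 - 90584 = -77286)
1/(q + b) = 1/(-77286 - 27392) = 1/(-104678) = -1/104678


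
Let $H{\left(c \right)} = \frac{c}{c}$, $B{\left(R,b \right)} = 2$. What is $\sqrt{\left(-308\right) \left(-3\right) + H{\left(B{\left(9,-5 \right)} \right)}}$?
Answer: $5 \sqrt{37} \approx 30.414$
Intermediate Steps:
$H{\left(c \right)} = 1$
$\sqrt{\left(-308\right) \left(-3\right) + H{\left(B{\left(9,-5 \right)} \right)}} = \sqrt{\left(-308\right) \left(-3\right) + 1} = \sqrt{924 + 1} = \sqrt{925} = 5 \sqrt{37}$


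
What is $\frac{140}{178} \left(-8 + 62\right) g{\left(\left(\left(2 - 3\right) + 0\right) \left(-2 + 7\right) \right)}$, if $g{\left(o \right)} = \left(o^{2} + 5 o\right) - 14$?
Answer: $- \frac{52920}{89} \approx -594.61$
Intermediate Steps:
$g{\left(o \right)} = -14 + o^{2} + 5 o$
$\frac{140}{178} \left(-8 + 62\right) g{\left(\left(\left(2 - 3\right) + 0\right) \left(-2 + 7\right) \right)} = \frac{140}{178} \left(-8 + 62\right) \left(-14 + \left(\left(\left(2 - 3\right) + 0\right) \left(-2 + 7\right)\right)^{2} + 5 \left(\left(2 - 3\right) + 0\right) \left(-2 + 7\right)\right) = 140 \cdot \frac{1}{178} \cdot 54 \left(-14 + \left(\left(\left(2 - 3\right) + 0\right) 5\right)^{2} + 5 \left(\left(2 - 3\right) + 0\right) 5\right) = \frac{70}{89} \cdot 54 \left(-14 + \left(\left(-1 + 0\right) 5\right)^{2} + 5 \left(-1 + 0\right) 5\right) = \frac{3780 \left(-14 + \left(\left(-1\right) 5\right)^{2} + 5 \left(\left(-1\right) 5\right)\right)}{89} = \frac{3780 \left(-14 + \left(-5\right)^{2} + 5 \left(-5\right)\right)}{89} = \frac{3780 \left(-14 + 25 - 25\right)}{89} = \frac{3780}{89} \left(-14\right) = - \frac{52920}{89}$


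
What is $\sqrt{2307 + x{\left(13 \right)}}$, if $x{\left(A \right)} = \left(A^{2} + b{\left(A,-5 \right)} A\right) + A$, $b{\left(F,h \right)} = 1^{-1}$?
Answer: $3 \sqrt{278} \approx 50.02$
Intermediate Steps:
$b{\left(F,h \right)} = 1$
$x{\left(A \right)} = A^{2} + 2 A$ ($x{\left(A \right)} = \left(A^{2} + 1 A\right) + A = \left(A^{2} + A\right) + A = \left(A + A^{2}\right) + A = A^{2} + 2 A$)
$\sqrt{2307 + x{\left(13 \right)}} = \sqrt{2307 + 13 \left(2 + 13\right)} = \sqrt{2307 + 13 \cdot 15} = \sqrt{2307 + 195} = \sqrt{2502} = 3 \sqrt{278}$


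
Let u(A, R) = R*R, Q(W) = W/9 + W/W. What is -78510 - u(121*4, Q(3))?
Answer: -706606/9 ≈ -78512.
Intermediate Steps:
Q(W) = 1 + W/9 (Q(W) = W*(1/9) + 1 = W/9 + 1 = 1 + W/9)
u(A, R) = R**2
-78510 - u(121*4, Q(3)) = -78510 - (1 + (1/9)*3)**2 = -78510 - (1 + 1/3)**2 = -78510 - (4/3)**2 = -78510 - 1*16/9 = -78510 - 16/9 = -706606/9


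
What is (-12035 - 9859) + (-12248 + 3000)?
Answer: -31142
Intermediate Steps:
(-12035 - 9859) + (-12248 + 3000) = -21894 - 9248 = -31142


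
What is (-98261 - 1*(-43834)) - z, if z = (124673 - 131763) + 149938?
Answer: -197275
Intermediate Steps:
z = 142848 (z = -7090 + 149938 = 142848)
(-98261 - 1*(-43834)) - z = (-98261 - 1*(-43834)) - 1*142848 = (-98261 + 43834) - 142848 = -54427 - 142848 = -197275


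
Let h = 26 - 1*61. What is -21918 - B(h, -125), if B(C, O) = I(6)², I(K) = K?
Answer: -21954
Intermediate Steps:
h = -35 (h = 26 - 61 = -35)
B(C, O) = 36 (B(C, O) = 6² = 36)
-21918 - B(h, -125) = -21918 - 1*36 = -21918 - 36 = -21954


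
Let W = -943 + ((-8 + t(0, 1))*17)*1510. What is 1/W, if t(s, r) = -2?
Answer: -1/257643 ≈ -3.8813e-6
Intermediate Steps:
W = -257643 (W = -943 + ((-8 - 2)*17)*1510 = -943 - 10*17*1510 = -943 - 170*1510 = -943 - 256700 = -257643)
1/W = 1/(-257643) = -1/257643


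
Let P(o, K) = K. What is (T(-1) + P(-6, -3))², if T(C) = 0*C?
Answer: 9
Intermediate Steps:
T(C) = 0
(T(-1) + P(-6, -3))² = (0 - 3)² = (-3)² = 9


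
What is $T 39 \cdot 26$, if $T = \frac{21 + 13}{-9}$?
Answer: $- \frac{11492}{3} \approx -3830.7$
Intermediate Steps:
$T = - \frac{34}{9}$ ($T = 34 \left(- \frac{1}{9}\right) = - \frac{34}{9} \approx -3.7778$)
$T 39 \cdot 26 = \left(- \frac{34}{9}\right) 39 \cdot 26 = \left(- \frac{442}{3}\right) 26 = - \frac{11492}{3}$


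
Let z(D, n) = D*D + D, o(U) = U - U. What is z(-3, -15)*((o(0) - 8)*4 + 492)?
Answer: 2760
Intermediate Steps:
o(U) = 0
z(D, n) = D + D**2 (z(D, n) = D**2 + D = D + D**2)
z(-3, -15)*((o(0) - 8)*4 + 492) = (-3*(1 - 3))*((0 - 8)*4 + 492) = (-3*(-2))*(-8*4 + 492) = 6*(-32 + 492) = 6*460 = 2760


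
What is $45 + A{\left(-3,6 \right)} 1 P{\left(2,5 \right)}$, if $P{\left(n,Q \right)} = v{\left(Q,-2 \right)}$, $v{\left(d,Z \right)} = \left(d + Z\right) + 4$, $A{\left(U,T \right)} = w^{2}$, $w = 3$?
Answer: $108$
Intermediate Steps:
$A{\left(U,T \right)} = 9$ ($A{\left(U,T \right)} = 3^{2} = 9$)
$v{\left(d,Z \right)} = 4 + Z + d$ ($v{\left(d,Z \right)} = \left(Z + d\right) + 4 = 4 + Z + d$)
$P{\left(n,Q \right)} = 2 + Q$ ($P{\left(n,Q \right)} = 4 - 2 + Q = 2 + Q$)
$45 + A{\left(-3,6 \right)} 1 P{\left(2,5 \right)} = 45 + 9 \cdot 1 \left(2 + 5\right) = 45 + 9 \cdot 7 = 45 + 63 = 108$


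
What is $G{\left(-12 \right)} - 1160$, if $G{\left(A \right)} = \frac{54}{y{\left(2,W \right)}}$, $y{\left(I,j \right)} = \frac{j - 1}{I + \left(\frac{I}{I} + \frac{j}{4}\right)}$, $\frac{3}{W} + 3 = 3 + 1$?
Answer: $- \frac{4235}{4} \approx -1058.8$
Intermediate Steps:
$W = 3$ ($W = \frac{3}{-3 + \left(3 + 1\right)} = \frac{3}{-3 + 4} = \frac{3}{1} = 3 \cdot 1 = 3$)
$y{\left(I,j \right)} = \frac{-1 + j}{1 + I + \frac{j}{4}}$ ($y{\left(I,j \right)} = \frac{-1 + j}{I + \left(1 + j \frac{1}{4}\right)} = \frac{-1 + j}{I + \left(1 + \frac{j}{4}\right)} = \frac{-1 + j}{1 + I + \frac{j}{4}}$)
$G{\left(A \right)} = \frac{405}{4}$ ($G{\left(A \right)} = \frac{54}{4 \frac{1}{4 + 3 + 4 \cdot 2} \left(-1 + 3\right)} = \frac{54}{4 \frac{1}{4 + 3 + 8} \cdot 2} = \frac{54}{4 \cdot \frac{1}{15} \cdot 2} = \frac{54}{\frac{8}{15}} = 54 \cdot \frac{15}{8} = \frac{405}{4}$)
$G{\left(-12 \right)} - 1160 = \frac{405}{4} - 1160 = - \frac{4235}{4}$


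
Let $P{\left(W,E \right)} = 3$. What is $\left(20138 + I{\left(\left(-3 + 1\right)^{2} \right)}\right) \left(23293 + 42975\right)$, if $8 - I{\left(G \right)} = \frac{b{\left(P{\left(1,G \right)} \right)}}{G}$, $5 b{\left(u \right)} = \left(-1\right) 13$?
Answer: $\frac{6675391011}{5} \approx 1.3351 \cdot 10^{9}$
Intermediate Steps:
$b{\left(u \right)} = - \frac{13}{5}$ ($b{\left(u \right)} = \frac{\left(-1\right) 13}{5} = \frac{1}{5} \left(-13\right) = - \frac{13}{5}$)
$I{\left(G \right)} = 8 + \frac{13}{5 G}$ ($I{\left(G \right)} = 8 - - \frac{13}{5 G} = 8 + \frac{13}{5 G}$)
$\left(20138 + I{\left(\left(-3 + 1\right)^{2} \right)}\right) \left(23293 + 42975\right) = \left(20138 + \left(8 + \frac{13}{5 \left(-3 + 1\right)^{2}}\right)\right) \left(23293 + 42975\right) = \left(20138 + \left(8 + \frac{13}{5 \left(-2\right)^{2}}\right)\right) 66268 = \left(20138 + \left(8 + \frac{13}{5 \cdot 4}\right)\right) 66268 = \left(20138 + \left(8 + \frac{13}{5} \cdot \frac{1}{4}\right)\right) 66268 = \left(20138 + \left(8 + \frac{13}{20}\right)\right) 66268 = \left(20138 + \frac{173}{20}\right) 66268 = \frac{402933}{20} \cdot 66268 = \frac{6675391011}{5}$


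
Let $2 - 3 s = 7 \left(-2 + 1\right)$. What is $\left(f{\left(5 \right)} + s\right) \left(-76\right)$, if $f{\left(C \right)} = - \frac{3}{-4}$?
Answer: $-285$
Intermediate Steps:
$f{\left(C \right)} = \frac{3}{4}$ ($f{\left(C \right)} = \left(-3\right) \left(- \frac{1}{4}\right) = \frac{3}{4}$)
$s = 3$ ($s = \frac{2}{3} - \frac{7 \left(-2 + 1\right)}{3} = \frac{2}{3} - \frac{7 \left(-1\right)}{3} = \frac{2}{3} - - \frac{7}{3} = \frac{2}{3} + \frac{7}{3} = 3$)
$\left(f{\left(5 \right)} + s\right) \left(-76\right) = \left(\frac{3}{4} + 3\right) \left(-76\right) = \frac{15}{4} \left(-76\right) = -285$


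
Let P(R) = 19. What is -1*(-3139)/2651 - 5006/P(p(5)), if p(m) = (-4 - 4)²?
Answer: -13211265/50369 ≈ -262.29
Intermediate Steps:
p(m) = 64 (p(m) = (-8)² = 64)
-1*(-3139)/2651 - 5006/P(p(5)) = -1*(-3139)/2651 - 5006/19 = 3139*(1/2651) - 5006*1/19 = 3139/2651 - 5006/19 = -13211265/50369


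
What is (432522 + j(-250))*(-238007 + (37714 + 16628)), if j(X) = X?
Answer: -79393236880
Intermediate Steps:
(432522 + j(-250))*(-238007 + (37714 + 16628)) = (432522 - 250)*(-238007 + (37714 + 16628)) = 432272*(-238007 + 54342) = 432272*(-183665) = -79393236880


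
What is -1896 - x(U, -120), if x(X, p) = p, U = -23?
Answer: -1776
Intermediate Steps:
-1896 - x(U, -120) = -1896 - 1*(-120) = -1896 + 120 = -1776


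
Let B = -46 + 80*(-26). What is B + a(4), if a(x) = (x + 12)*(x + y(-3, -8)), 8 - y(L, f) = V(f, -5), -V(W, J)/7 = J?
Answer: -2494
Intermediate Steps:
V(W, J) = -7*J
y(L, f) = -27 (y(L, f) = 8 - (-7)*(-5) = 8 - 1*35 = 8 - 35 = -27)
a(x) = (-27 + x)*(12 + x) (a(x) = (x + 12)*(x - 27) = (12 + x)*(-27 + x) = (-27 + x)*(12 + x))
B = -2126 (B = -46 - 2080 = -2126)
B + a(4) = -2126 + (-324 + 4² - 15*4) = -2126 + (-324 + 16 - 60) = -2126 - 368 = -2494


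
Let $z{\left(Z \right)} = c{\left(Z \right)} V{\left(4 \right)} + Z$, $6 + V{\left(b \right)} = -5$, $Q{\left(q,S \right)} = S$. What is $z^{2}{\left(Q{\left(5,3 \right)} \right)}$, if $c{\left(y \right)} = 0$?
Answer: $9$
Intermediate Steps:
$V{\left(b \right)} = -11$ ($V{\left(b \right)} = -6 - 5 = -11$)
$z{\left(Z \right)} = Z$ ($z{\left(Z \right)} = 0 \left(-11\right) + Z = 0 + Z = Z$)
$z^{2}{\left(Q{\left(5,3 \right)} \right)} = 3^{2} = 9$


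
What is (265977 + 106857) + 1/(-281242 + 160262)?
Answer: 45105457319/120980 ≈ 3.7283e+5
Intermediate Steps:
(265977 + 106857) + 1/(-281242 + 160262) = 372834 + 1/(-120980) = 372834 - 1/120980 = 45105457319/120980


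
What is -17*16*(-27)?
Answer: 7344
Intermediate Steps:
-17*16*(-27) = -272*(-27) = 7344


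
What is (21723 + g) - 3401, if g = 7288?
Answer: 25610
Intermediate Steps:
(21723 + g) - 3401 = (21723 + 7288) - 3401 = 29011 - 3401 = 25610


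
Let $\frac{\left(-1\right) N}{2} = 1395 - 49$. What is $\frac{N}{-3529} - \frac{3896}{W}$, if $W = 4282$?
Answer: $- \frac{1110920}{7555589} \approx -0.14703$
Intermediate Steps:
$N = -2692$ ($N = - 2 \left(1395 - 49\right) = \left(-2\right) 1346 = -2692$)
$\frac{N}{-3529} - \frac{3896}{W} = - \frac{2692}{-3529} - \frac{3896}{4282} = \left(-2692\right) \left(- \frac{1}{3529}\right) - \frac{1948}{2141} = \frac{2692}{3529} - \frac{1948}{2141} = - \frac{1110920}{7555589}$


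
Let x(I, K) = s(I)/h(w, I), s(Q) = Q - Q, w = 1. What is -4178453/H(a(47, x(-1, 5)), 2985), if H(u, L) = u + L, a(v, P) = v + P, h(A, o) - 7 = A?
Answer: -4178453/3032 ≈ -1378.1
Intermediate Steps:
h(A, o) = 7 + A
s(Q) = 0
x(I, K) = 0 (x(I, K) = 0/(7 + 1) = 0/8 = 0*(1/8) = 0)
a(v, P) = P + v
H(u, L) = L + u
-4178453/H(a(47, x(-1, 5)), 2985) = -4178453/(2985 + (0 + 47)) = -4178453/(2985 + 47) = -4178453/3032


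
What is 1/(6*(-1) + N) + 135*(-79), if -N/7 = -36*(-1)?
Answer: -2751571/258 ≈ -10665.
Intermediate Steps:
N = -252 (N = -(-42)*6*(-1) = -(-42)*(-6) = -7*36 = -252)
1/(6*(-1) + N) + 135*(-79) = 1/(6*(-1) - 252) + 135*(-79) = 1/(-6 - 252) - 10665 = 1/(-258) - 10665 = -1/258 - 10665 = -2751571/258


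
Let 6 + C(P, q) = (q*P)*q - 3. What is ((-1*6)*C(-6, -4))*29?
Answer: 18270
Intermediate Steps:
C(P, q) = -9 + P*q**2 (C(P, q) = -6 + ((q*P)*q - 3) = -6 + ((P*q)*q - 3) = -6 + (P*q**2 - 3) = -6 + (-3 + P*q**2) = -9 + P*q**2)
((-1*6)*C(-6, -4))*29 = ((-1*6)*(-9 - 6*(-4)**2))*29 = -6*(-9 - 6*16)*29 = -6*(-9 - 96)*29 = -6*(-105)*29 = 630*29 = 18270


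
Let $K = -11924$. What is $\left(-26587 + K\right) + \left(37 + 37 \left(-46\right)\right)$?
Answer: $-40176$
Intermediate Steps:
$\left(-26587 + K\right) + \left(37 + 37 \left(-46\right)\right) = \left(-26587 - 11924\right) + \left(37 + 37 \left(-46\right)\right) = -38511 + \left(37 - 1702\right) = -38511 - 1665 = -40176$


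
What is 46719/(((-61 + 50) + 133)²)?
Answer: 46719/14884 ≈ 3.1389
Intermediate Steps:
46719/(((-61 + 50) + 133)²) = 46719/((-11 + 133)²) = 46719/(122²) = 46719/14884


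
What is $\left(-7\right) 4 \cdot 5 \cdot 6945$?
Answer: $-972300$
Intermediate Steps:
$\left(-7\right) 4 \cdot 5 \cdot 6945 = \left(-28\right) 5 \cdot 6945 = \left(-140\right) 6945 = -972300$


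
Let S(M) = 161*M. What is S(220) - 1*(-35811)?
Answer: 71231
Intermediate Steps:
S(220) - 1*(-35811) = 161*220 - 1*(-35811) = 35420 + 35811 = 71231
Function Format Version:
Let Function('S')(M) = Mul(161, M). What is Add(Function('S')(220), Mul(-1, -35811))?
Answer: 71231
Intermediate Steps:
Add(Function('S')(220), Mul(-1, -35811)) = Add(Mul(161, 220), Mul(-1, -35811)) = Add(35420, 35811) = 71231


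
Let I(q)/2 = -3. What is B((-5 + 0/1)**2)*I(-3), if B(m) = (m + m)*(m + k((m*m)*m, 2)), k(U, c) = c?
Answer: -8100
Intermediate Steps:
I(q) = -6 (I(q) = 2*(-3) = -6)
B(m) = 2*m*(2 + m) (B(m) = (m + m)*(m + 2) = (2*m)*(2 + m) = 2*m*(2 + m))
B((-5 + 0/1)**2)*I(-3) = (2*(-5 + 0/1)**2*(2 + (-5 + 0/1)**2))*(-6) = (2*(-5 + 0*1)**2*(2 + (-5 + 0*1)**2))*(-6) = (2*(-5 + 0)**2*(2 + (-5 + 0)**2))*(-6) = (2*(-5)**2*(2 + (-5)**2))*(-6) = (2*25*(2 + 25))*(-6) = (2*25*27)*(-6) = 1350*(-6) = -8100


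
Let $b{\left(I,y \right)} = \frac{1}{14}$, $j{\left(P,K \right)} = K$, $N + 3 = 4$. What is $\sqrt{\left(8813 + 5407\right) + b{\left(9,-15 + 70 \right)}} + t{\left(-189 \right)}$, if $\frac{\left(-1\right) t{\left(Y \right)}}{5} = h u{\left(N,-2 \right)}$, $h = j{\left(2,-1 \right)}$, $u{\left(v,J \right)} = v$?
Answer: $5 + \frac{\sqrt{2787134}}{14} \approx 124.25$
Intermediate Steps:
$N = 1$ ($N = -3 + 4 = 1$)
$h = -1$
$b{\left(I,y \right)} = \frac{1}{14}$
$t{\left(Y \right)} = 5$ ($t{\left(Y \right)} = - 5 \left(\left(-1\right) 1\right) = \left(-5\right) \left(-1\right) = 5$)
$\sqrt{\left(8813 + 5407\right) + b{\left(9,-15 + 70 \right)}} + t{\left(-189 \right)} = \sqrt{\left(8813 + 5407\right) + \frac{1}{14}} + 5 = \sqrt{14220 + \frac{1}{14}} + 5 = \sqrt{\frac{199081}{14}} + 5 = \frac{\sqrt{2787134}}{14} + 5 = 5 + \frac{\sqrt{2787134}}{14}$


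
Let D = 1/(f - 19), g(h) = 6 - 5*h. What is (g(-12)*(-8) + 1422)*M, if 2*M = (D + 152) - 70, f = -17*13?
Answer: 2932171/80 ≈ 36652.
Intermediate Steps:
f = -221
D = -1/240 (D = 1/(-221 - 19) = 1/(-240) = -1/240 ≈ -0.0041667)
M = 19679/480 (M = ((-1/240 + 152) - 70)/2 = (36479/240 - 70)/2 = (½)*(19679/240) = 19679/480 ≈ 40.998)
(g(-12)*(-8) + 1422)*M = ((6 - 5*(-12))*(-8) + 1422)*(19679/480) = ((6 + 60)*(-8) + 1422)*(19679/480) = (66*(-8) + 1422)*(19679/480) = (-528 + 1422)*(19679/480) = 894*(19679/480) = 2932171/80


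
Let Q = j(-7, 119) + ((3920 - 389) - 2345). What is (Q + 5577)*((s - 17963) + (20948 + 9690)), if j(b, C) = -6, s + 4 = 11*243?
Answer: 103679408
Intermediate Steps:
s = 2669 (s = -4 + 11*243 = -4 + 2673 = 2669)
Q = 1180 (Q = -6 + ((3920 - 389) - 2345) = -6 + (3531 - 2345) = -6 + 1186 = 1180)
(Q + 5577)*((s - 17963) + (20948 + 9690)) = (1180 + 5577)*((2669 - 17963) + (20948 + 9690)) = 6757*(-15294 + 30638) = 6757*15344 = 103679408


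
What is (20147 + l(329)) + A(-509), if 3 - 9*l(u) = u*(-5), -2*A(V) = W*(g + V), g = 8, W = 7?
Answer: 397505/18 ≈ 22084.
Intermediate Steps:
A(V) = -28 - 7*V/2 (A(V) = -7*(8 + V)/2 = -(56 + 7*V)/2 = -28 - 7*V/2)
l(u) = 1/3 + 5*u/9 (l(u) = 1/3 - u*(-5)/9 = 1/3 - (-5)*u/9 = 1/3 + 5*u/9)
(20147 + l(329)) + A(-509) = (20147 + (1/3 + (5/9)*329)) + (-28 - 7/2*(-509)) = (20147 + (1/3 + 1645/9)) + (-28 + 3563/2) = (20147 + 1648/9) + 3507/2 = 182971/9 + 3507/2 = 397505/18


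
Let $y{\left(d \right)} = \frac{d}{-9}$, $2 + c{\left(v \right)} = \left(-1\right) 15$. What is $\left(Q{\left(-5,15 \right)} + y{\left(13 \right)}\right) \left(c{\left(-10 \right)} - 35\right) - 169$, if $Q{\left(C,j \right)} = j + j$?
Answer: $- \frac{14885}{9} \approx -1653.9$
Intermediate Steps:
$c{\left(v \right)} = -17$ ($c{\left(v \right)} = -2 - 15 = -17$)
$Q{\left(C,j \right)} = 2 j$
$y{\left(d \right)} = - \frac{d}{9}$ ($y{\left(d \right)} = d \left(- \frac{1}{9}\right) = - \frac{d}{9}$)
$\left(Q{\left(-5,15 \right)} + y{\left(13 \right)}\right) \left(c{\left(-10 \right)} - 35\right) - 169 = \left(2 \cdot 15 - \frac{13}{9}\right) \left(-17 - 35\right) - 169 = \left(30 - \frac{13}{9}\right) \left(-52\right) - 169 = \frac{257}{9} \left(-52\right) - 169 = - \frac{13364}{9} - 169 = - \frac{14885}{9}$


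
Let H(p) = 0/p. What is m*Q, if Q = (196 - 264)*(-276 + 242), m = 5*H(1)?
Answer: 0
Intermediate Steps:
H(p) = 0
m = 0 (m = 5*0 = 0)
Q = 2312 (Q = -68*(-34) = 2312)
m*Q = 0*2312 = 0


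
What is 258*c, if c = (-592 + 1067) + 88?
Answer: 145254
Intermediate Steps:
c = 563 (c = 475 + 88 = 563)
258*c = 258*563 = 145254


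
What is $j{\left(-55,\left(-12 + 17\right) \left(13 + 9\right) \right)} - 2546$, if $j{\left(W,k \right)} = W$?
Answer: $-2601$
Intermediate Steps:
$j{\left(-55,\left(-12 + 17\right) \left(13 + 9\right) \right)} - 2546 = -55 - 2546 = -2601$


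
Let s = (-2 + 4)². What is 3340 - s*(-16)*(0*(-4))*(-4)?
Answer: 3340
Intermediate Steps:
s = 4 (s = 2² = 4)
3340 - s*(-16)*(0*(-4))*(-4) = 3340 - 4*(-16)*(0*(-4))*(-4) = 3340 - (-64)*0*(-4) = 3340 - (-64)*0 = 3340 - 1*0 = 3340 + 0 = 3340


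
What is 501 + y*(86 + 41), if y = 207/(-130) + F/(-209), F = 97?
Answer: 6516299/27170 ≈ 239.83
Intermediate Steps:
y = -55873/27170 (y = 207/(-130) + 97/(-209) = 207*(-1/130) + 97*(-1/209) = -207/130 - 97/209 = -55873/27170 ≈ -2.0564)
501 + y*(86 + 41) = 501 - 55873*(86 + 41)/27170 = 501 - 55873/27170*127 = 501 - 7095871/27170 = 6516299/27170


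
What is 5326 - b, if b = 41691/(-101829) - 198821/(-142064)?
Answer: 1975201152689/370929104 ≈ 5325.0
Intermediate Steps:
b = 367255215/370929104 (b = 41691*(-1/101829) - 198821*(-1/142064) = -1069/2611 + 198821/142064 = 367255215/370929104 ≈ 0.99010)
5326 - b = 5326 - 1*367255215/370929104 = 5326 - 367255215/370929104 = 1975201152689/370929104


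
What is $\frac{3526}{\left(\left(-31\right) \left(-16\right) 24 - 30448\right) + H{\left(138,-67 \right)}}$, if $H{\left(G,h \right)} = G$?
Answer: $- \frac{1763}{9203} \approx -0.19157$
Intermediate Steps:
$\frac{3526}{\left(\left(-31\right) \left(-16\right) 24 - 30448\right) + H{\left(138,-67 \right)}} = \frac{3526}{\left(\left(-31\right) \left(-16\right) 24 - 30448\right) + 138} = \frac{3526}{\left(496 \cdot 24 - 30448\right) + 138} = \frac{3526}{\left(11904 - 30448\right) + 138} = \frac{3526}{-18544 + 138} = \frac{3526}{-18406} = 3526 \left(- \frac{1}{18406}\right) = - \frac{1763}{9203}$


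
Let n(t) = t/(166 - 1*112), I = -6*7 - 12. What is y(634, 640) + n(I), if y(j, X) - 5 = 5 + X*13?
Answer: 8329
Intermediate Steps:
I = -54 (I = -42 - 12 = -54)
y(j, X) = 10 + 13*X (y(j, X) = 5 + (5 + X*13) = 5 + (5 + 13*X) = 10 + 13*X)
n(t) = t/54 (n(t) = t/(166 - 112) = t/54)
y(634, 640) + n(I) = (10 + 13*640) + (1/54)*(-54) = (10 + 8320) - 1 = 8330 - 1 = 8329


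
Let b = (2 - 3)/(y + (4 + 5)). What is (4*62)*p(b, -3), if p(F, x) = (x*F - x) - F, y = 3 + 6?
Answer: 7192/9 ≈ 799.11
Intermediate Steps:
y = 9
b = -1/18 (b = (2 - 3)/(9 + (4 + 5)) = -1/(9 + 9) = -1/18 ≈ -0.055556)
p(F, x) = -F - x + F*x (p(F, x) = (F*x - x) - F = (-x + F*x) - F = -F - x + F*x)
(4*62)*p(b, -3) = (4*62)*(-1*(-1/18) - 1*(-3) - 1/18*(-3)) = 248*(1/18 + 3 + ⅙) = 248*(29/9) = 7192/9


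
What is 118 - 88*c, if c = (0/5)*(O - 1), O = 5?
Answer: 118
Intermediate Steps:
c = 0 (c = (0/5)*(5 - 1) = (0*(⅕))*4 = 0*4 = 0)
118 - 88*c = 118 - 88*0 = 118 + 0 = 118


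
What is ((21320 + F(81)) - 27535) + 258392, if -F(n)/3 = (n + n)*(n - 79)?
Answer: 251205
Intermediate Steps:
F(n) = -6*n*(-79 + n) (F(n) = -3*(n + n)*(n - 79) = -3*2*n*(-79 + n) = -6*n*(-79 + n))
((21320 + F(81)) - 27535) + 258392 = ((21320 + 6*81*(79 - 1*81)) - 27535) + 258392 = ((21320 + 6*81*(79 - 81)) - 27535) + 258392 = ((21320 + 6*81*(-2)) - 27535) + 258392 = ((21320 - 972) - 27535) + 258392 = (20348 - 27535) + 258392 = -7187 + 258392 = 251205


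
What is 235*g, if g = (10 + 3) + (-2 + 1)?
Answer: 2820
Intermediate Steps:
g = 12 (g = 13 - 1 = 12)
235*g = 235*12 = 2820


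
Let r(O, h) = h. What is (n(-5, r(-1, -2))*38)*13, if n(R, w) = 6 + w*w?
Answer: 4940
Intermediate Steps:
n(R, w) = 6 + w**2
(n(-5, r(-1, -2))*38)*13 = ((6 + (-2)**2)*38)*13 = ((6 + 4)*38)*13 = (10*38)*13 = 380*13 = 4940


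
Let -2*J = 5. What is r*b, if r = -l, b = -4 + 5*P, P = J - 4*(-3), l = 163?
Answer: -14181/2 ≈ -7090.5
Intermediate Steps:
J = -5/2 (J = -½*5 = -5/2 ≈ -2.5000)
P = 19/2 (P = -5/2 - 4*(-3) = -5/2 + 12 = 19/2 ≈ 9.5000)
b = 87/2 (b = -4 + 5*(19/2) = -4 + 95/2 = 87/2 ≈ 43.500)
r = -163 (r = -1*163 = -163)
r*b = -163*87/2 = -14181/2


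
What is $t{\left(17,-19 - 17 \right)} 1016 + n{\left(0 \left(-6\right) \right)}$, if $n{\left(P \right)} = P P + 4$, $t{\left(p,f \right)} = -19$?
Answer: $-19300$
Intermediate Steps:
$n{\left(P \right)} = 4 + P^{2}$ ($n{\left(P \right)} = P^{2} + 4 = 4 + P^{2}$)
$t{\left(17,-19 - 17 \right)} 1016 + n{\left(0 \left(-6\right) \right)} = \left(-19\right) 1016 + \left(4 + \left(0 \left(-6\right)\right)^{2}\right) = -19304 + \left(4 + 0^{2}\right) = -19304 + \left(4 + 0\right) = -19304 + 4 = -19300$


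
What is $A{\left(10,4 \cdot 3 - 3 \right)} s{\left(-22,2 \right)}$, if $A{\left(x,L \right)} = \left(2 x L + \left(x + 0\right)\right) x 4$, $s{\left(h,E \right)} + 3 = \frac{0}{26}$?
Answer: $-22800$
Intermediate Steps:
$s{\left(h,E \right)} = -3$ ($s{\left(h,E \right)} = -3 + \frac{0}{26} = -3 + 0 \cdot \frac{1}{26} = -3 + 0 = -3$)
$A{\left(x,L \right)} = 4 x \left(x + 2 L x\right)$ ($A{\left(x,L \right)} = \left(2 L x + x\right) x 4 = \left(x + 2 L x\right) x 4 = x \left(x + 2 L x\right) 4 = 4 x \left(x + 2 L x\right)$)
$A{\left(10,4 \cdot 3 - 3 \right)} s{\left(-22,2 \right)} = 10^{2} \left(4 + 8 \left(4 \cdot 3 - 3\right)\right) \left(-3\right) = 100 \left(4 + 8 \left(12 - 3\right)\right) \left(-3\right) = 100 \left(4 + 8 \cdot 9\right) \left(-3\right) = 100 \left(4 + 72\right) \left(-3\right) = 100 \cdot 76 \left(-3\right) = 7600 \left(-3\right) = -22800$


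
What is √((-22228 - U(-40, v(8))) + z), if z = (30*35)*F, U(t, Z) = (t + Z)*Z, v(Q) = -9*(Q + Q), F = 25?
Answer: I*√22474 ≈ 149.91*I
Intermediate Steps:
v(Q) = -18*Q
U(t, Z) = Z*(Z + t) (U(t, Z) = (Z + t)*Z = Z*(Z + t))
z = 26250 (z = (30*35)*25 = 1050*25 = 26250)
√((-22228 - U(-40, v(8))) + z) = √((-22228 - (-18*8)*(-18*8 - 40)) + 26250) = √((-22228 - (-144)*(-144 - 40)) + 26250) = √((-22228 - (-144)*(-184)) + 26250) = √((-22228 - 1*26496) + 26250) = √((-22228 - 26496) + 26250) = √(-48724 + 26250) = √(-22474) = I*√22474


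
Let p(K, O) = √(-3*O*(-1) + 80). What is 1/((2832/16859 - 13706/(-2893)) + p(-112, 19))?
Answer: -96442705076210/2220256278638893 + 19659619962889*√137/2220256278638893 ≈ 0.060204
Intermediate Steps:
p(K, O) = √(80 + 3*O) (p(K, O) = √(3*O + 80) = √(80 + 3*O))
1/((2832/16859 - 13706/(-2893)) + p(-112, 19)) = 1/((2832/16859 - 13706/(-2893)) + √(80 + 3*19)) = 1/((2832*(1/16859) - 13706*(-1/2893)) + √(80 + 57)) = 1/((2832/16859 + 1246/263) + √137) = 1/(21751130/4433917 + √137)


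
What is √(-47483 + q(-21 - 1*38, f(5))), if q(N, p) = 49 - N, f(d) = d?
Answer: 5*I*√1895 ≈ 217.66*I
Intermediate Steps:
√(-47483 + q(-21 - 1*38, f(5))) = √(-47483 + (49 - (-21 - 1*38))) = √(-47483 + (49 - (-21 - 38))) = √(-47483 + (49 - 1*(-59))) = √(-47483 + (49 + 59)) = √(-47483 + 108) = √(-47375) = 5*I*√1895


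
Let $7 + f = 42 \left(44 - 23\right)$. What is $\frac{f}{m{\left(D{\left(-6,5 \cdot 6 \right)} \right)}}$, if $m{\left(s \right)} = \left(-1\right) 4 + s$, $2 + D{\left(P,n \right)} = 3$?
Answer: $- \frac{875}{3} \approx -291.67$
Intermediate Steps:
$D{\left(P,n \right)} = 1$ ($D{\left(P,n \right)} = -2 + 3 = 1$)
$f = 875$ ($f = -7 + 42 \left(44 - 23\right) = -7 + 42 \cdot 21 = -7 + 882 = 875$)
$m{\left(s \right)} = -4 + s$
$\frac{f}{m{\left(D{\left(-6,5 \cdot 6 \right)} \right)}} = \frac{875}{-4 + 1} = \frac{875}{-3} = 875 \left(- \frac{1}{3}\right) = - \frac{875}{3}$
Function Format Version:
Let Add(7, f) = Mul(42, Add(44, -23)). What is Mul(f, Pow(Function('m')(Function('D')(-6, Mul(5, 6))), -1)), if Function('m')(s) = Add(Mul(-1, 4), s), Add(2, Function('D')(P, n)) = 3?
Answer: Rational(-875, 3) ≈ -291.67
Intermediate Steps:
Function('D')(P, n) = 1 (Function('D')(P, n) = Add(-2, 3) = 1)
f = 875 (f = Add(-7, Mul(42, Add(44, -23))) = Add(-7, Mul(42, 21)) = Add(-7, 882) = 875)
Function('m')(s) = Add(-4, s)
Mul(f, Pow(Function('m')(Function('D')(-6, Mul(5, 6))), -1)) = Mul(875, Pow(Add(-4, 1), -1)) = Mul(875, Pow(-3, -1)) = Mul(875, Rational(-1, 3)) = Rational(-875, 3)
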